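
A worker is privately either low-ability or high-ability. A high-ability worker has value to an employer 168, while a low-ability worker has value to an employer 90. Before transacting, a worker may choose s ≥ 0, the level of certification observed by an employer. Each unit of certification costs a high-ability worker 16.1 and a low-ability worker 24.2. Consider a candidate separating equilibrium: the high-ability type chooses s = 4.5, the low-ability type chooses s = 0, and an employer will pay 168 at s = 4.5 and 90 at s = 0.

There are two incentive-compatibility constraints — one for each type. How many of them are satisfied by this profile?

Low-ability type: stay at 0 → 90; mimic → 168 − 24.2 × 4.5 = 59.1. IC holds (90 ≥ 59.1).
High-ability type: signal → 168 − 16.1 × 4.5 = 95.55; deviate to 0 → 90. IC holds (95.55 ≥ 90).
2 of 2 constraints hold, so this is a separating equilibrium.

2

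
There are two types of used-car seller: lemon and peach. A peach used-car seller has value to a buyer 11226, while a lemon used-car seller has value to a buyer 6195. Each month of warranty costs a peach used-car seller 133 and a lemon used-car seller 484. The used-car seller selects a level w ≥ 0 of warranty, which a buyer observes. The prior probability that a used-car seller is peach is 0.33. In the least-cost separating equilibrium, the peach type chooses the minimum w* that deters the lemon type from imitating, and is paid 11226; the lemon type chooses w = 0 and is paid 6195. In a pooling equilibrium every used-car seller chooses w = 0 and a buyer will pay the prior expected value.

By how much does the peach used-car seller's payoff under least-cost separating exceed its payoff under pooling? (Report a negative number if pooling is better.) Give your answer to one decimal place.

Least-cost separating signal: w* solves 6195 = 11226 − 484·w*, so w* = (11226 − 6195)/484 ≈ 10.3946.
Peach type's separating payoff: 11226 − 133 × w* = 11226 − 133 × (11226 − 6195)/484 = 11226 − 669123/484 ≈ 9843.514.
Pooling payoff: 0.33 × 11226 + 0.67 × 6195 = 7855.23.
Difference: 9843.514 − 7855.23 = 1988.284, i.e. 1988.3 to one decimal place.
The peach type prefers to separate.

1988.3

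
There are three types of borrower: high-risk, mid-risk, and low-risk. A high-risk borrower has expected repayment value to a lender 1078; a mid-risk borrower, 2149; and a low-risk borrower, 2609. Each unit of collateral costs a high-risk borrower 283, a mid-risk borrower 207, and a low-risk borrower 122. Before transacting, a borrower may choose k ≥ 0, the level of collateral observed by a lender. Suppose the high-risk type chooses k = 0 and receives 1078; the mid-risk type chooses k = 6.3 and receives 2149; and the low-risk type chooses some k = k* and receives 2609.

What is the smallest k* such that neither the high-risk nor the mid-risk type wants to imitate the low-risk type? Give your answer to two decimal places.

8.52

Mid-risk type (on-path payoff 2149 − 207×6.3 = 844.9) won't mimic when 844.9 ≥ 2609 − 207·k*, i.e. k* ≥ 8.52.
High-risk type (on-path payoff 1078) won't mimic when 1078 ≥ 2609 − 283·k*, i.e. k* ≥ 5.41.
Both must hold, so k* = max(5.41, 8.52) = 8.52. The mid-risk type's constraint binds.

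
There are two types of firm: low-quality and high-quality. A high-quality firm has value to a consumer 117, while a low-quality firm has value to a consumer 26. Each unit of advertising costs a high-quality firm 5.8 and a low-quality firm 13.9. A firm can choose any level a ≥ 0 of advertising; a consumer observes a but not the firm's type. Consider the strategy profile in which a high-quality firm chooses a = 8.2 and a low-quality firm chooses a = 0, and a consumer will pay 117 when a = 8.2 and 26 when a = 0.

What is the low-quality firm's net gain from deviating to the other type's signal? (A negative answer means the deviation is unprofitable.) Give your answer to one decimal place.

-23.0

Playing a = 0 the low-quality firm receives 26.
Deviating to a = 8.2 brings payment 117 at cost 13.9 × 8.2 = 113.98, netting 3.02.
Gain from deviating: 3.02 − 26 = -22.98, i.e. -23.0 to one decimal place.
The gain is negative, so the low-quality type's incentive-compatibility constraint is satisfied.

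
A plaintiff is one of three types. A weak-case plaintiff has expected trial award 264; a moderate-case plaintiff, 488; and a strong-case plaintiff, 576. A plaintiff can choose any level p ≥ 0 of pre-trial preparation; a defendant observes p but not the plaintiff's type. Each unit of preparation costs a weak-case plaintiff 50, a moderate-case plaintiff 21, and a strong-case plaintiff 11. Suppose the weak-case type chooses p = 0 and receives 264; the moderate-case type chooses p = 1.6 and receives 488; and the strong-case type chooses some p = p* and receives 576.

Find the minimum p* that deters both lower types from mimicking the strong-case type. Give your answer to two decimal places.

Weak-case type (on-path payoff 264) won't mimic when 264 ≥ 576 − 50·p*, i.e. p* ≥ 6.24.
Moderate-case type (on-path payoff 488 − 21×1.6 = 454.4) won't mimic when 454.4 ≥ 576 − 21·p*, i.e. p* ≥ 5.79.
Both must hold, so p* = max(6.24, 5.79) = 6.24. The weak-case type's constraint binds.

6.24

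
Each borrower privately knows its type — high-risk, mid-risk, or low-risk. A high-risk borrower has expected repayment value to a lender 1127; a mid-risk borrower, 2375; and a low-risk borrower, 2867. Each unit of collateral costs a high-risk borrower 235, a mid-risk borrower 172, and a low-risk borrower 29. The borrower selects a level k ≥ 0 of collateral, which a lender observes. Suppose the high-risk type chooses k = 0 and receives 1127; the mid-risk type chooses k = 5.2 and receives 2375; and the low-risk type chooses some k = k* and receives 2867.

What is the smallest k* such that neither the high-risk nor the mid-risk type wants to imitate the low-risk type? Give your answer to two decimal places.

High-risk type (on-path payoff 1127) won't mimic when 1127 ≥ 2867 − 235·k*, i.e. k* ≥ 7.40.
Mid-risk type (on-path payoff 2375 − 172×5.2 = 1480.6) won't mimic when 1480.6 ≥ 2867 − 172·k*, i.e. k* ≥ 8.06.
Both must hold, so k* = max(7.40, 8.06) = 8.06. The mid-risk type's constraint binds.

8.06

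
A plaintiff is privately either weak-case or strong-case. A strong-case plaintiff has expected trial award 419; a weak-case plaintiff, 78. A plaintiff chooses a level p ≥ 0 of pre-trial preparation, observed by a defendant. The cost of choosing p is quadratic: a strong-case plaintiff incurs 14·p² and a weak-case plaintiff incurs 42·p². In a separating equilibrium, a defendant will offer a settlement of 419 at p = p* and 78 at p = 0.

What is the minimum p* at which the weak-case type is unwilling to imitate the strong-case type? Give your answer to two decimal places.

The weak-case type at p = 0 receives 78; imitating at p* yields 419 − 42·p*².
Indifference: 78 = 419 − 42·p*², so p*² = (419 − 78) / 42 ≈ 8.1190.
p* = √8.1190 ≈ 2.85.

2.85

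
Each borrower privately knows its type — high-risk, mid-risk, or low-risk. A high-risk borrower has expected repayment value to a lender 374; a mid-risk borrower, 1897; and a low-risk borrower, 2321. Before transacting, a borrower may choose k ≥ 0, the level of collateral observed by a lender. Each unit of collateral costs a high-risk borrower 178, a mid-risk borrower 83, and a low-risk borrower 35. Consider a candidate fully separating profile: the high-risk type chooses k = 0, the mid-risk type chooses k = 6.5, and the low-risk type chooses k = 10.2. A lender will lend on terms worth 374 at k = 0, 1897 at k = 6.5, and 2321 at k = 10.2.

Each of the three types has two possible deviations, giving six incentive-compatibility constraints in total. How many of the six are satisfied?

3

High-risk (own payoff 374): to k=6.5 gives 1897 − 178×6.5 = 740 → profitable ✗; to k=10.2 gives 2321 − 178×10.2 = 505.4 → profitable ✗.
Mid-risk (own payoff 1897 − 83×6.5 = 1357.5): to k=0 gives 374 → no gain ✓; to k=10.2 gives 2321 − 83×10.2 = 1474.4 → profitable ✗.
Low-risk (own payoff 2321 − 35×10.2 = 1964): to k=0 gives 374 → no gain ✓; to k=6.5 gives 1897 − 35×6.5 = 1669.5 → no gain ✓.
3 of the 6 constraints hold; not an equilibrium.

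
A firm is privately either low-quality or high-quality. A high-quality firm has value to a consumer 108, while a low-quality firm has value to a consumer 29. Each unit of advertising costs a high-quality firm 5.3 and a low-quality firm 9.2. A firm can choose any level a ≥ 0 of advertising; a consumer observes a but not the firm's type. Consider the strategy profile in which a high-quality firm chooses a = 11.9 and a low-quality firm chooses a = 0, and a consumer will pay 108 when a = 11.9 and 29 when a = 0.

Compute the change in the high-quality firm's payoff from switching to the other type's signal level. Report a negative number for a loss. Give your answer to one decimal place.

-15.9

Playing a = 11.9 the high-quality firm receives 108 − 5.3 × 11.9 = 44.93.
Deviating to a = 0 yields 29 instead.
Gain from deviating: 29 − 44.93 = -15.93, i.e. -15.9 to one decimal place.
The gain is negative, so the high-quality type's incentive-compatibility constraint is satisfied.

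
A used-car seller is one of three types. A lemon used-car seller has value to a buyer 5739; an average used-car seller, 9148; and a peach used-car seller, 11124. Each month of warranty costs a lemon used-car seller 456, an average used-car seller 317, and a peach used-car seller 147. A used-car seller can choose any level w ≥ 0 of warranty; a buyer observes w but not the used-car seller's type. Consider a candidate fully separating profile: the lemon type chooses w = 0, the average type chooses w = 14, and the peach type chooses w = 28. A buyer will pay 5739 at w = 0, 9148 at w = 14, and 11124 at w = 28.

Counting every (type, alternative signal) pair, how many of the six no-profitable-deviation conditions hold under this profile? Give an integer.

Peach (own payoff 11124 − 147×28 = 7008): to w=0 gives 5739 → no gain ✓; to w=14 gives 9148 − 147×14 = 7090 → profitable ✗.
Average (own payoff 9148 − 317×14 = 4710): to w=0 gives 5739 → profitable ✗; to w=28 gives 11124 − 317×28 = 2248 → no gain ✓.
Lemon (own payoff 5739): to w=14 gives 9148 − 456×14 = 2764 → no gain ✓; to w=28 gives 11124 − 456×28 = -1644 → no gain ✓.
4 of the 6 constraints hold; not an equilibrium.

4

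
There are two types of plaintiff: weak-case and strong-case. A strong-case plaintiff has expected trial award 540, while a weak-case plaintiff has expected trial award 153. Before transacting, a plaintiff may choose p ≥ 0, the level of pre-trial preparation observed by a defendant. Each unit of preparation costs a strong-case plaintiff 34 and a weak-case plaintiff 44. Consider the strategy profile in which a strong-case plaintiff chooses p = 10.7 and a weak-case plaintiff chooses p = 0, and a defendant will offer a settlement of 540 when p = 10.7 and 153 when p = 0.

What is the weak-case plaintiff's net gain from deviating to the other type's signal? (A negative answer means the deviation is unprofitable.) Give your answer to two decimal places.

Playing p = 0 the weak-case plaintiff receives 153.
Deviating to p = 10.7 brings payment 540 at cost 44 × 10.7 = 470.8, netting 69.2.
Gain from deviating: 69.2 − 153 = -83.80.
The gain is negative, so the weak-case type's incentive-compatibility constraint is satisfied.

-83.80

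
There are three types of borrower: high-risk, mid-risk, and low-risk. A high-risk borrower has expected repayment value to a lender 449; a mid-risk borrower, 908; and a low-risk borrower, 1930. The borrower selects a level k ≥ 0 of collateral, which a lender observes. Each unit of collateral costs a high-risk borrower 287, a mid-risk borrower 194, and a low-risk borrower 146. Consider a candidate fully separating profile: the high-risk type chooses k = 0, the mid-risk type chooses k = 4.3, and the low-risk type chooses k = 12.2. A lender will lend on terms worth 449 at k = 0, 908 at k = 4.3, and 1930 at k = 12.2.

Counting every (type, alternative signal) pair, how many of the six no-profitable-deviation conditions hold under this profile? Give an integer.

High-risk (own payoff 449): to k=4.3 gives 908 − 287×4.3 = -326.1 → no gain ✓; to k=12.2 gives 1930 − 287×12.2 = -1571.4 → no gain ✓.
Mid-risk (own payoff 908 − 194×4.3 = 73.8): to k=0 gives 449 → profitable ✗; to k=12.2 gives 1930 − 194×12.2 = -436.8 → no gain ✓.
Low-risk (own payoff 1930 − 146×12.2 = 148.8): to k=0 gives 449 → profitable ✗; to k=4.3 gives 908 − 146×4.3 = 280.2 → profitable ✗.
3 of the 6 constraints hold; not an equilibrium.

3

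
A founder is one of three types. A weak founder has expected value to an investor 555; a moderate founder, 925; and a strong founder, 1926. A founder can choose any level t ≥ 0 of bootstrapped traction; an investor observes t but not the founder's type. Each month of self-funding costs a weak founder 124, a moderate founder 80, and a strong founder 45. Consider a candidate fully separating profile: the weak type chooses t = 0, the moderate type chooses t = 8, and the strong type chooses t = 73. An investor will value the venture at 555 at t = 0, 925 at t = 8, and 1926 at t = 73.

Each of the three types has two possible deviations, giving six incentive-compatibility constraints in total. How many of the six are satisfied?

3

Strong (own payoff 1926 − 45×73 = -1359): to t=0 gives 555 → profitable ✗; to t=8 gives 925 − 45×8 = 565 → profitable ✗.
Weak (own payoff 555): to t=8 gives 925 − 124×8 = -67 → no gain ✓; to t=73 gives 1926 − 124×73 = -7126 → no gain ✓.
Moderate (own payoff 925 − 80×8 = 285): to t=0 gives 555 → profitable ✗; to t=73 gives 1926 − 80×73 = -3914 → no gain ✓.
3 of the 6 constraints hold; not an equilibrium.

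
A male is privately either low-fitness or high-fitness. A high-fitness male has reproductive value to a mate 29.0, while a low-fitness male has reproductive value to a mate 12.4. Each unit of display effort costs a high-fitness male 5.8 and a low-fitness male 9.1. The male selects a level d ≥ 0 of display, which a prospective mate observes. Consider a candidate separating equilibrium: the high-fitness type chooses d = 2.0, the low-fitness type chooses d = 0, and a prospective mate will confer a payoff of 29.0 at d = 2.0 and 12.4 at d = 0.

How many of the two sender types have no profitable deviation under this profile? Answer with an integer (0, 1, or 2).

2

High-fitness type: signal → 29.0 − 5.8 × 2.0 = 17.4; deviate to 0 → 12.4. IC holds (17.4 ≥ 12.4).
Low-fitness type: stay at 0 → 12.4; mimic → 29.0 − 9.1 × 2.0 = 10.8. IC holds (12.4 ≥ 10.8).
2 of 2 constraints hold, so this is a separating equilibrium.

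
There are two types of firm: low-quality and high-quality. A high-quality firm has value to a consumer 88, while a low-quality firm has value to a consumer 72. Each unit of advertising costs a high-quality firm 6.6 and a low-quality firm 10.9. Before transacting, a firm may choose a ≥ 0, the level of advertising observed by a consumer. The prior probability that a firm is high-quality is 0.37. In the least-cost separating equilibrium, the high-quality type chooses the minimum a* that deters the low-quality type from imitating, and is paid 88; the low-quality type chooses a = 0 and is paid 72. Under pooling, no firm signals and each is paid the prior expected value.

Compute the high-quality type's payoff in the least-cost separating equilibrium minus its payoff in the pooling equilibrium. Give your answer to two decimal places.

Least-cost separating signal: a* solves 72 = 88 − 10.9·a*, so a* = (88 − 72)/10.9 ≈ 1.4679.
High-quality type's separating payoff: 88 − 6.6 × a* = 88 − 6.6 × (88 − 72)/10.9 = 88 − 105.6/10.9 ≈ 78.3119.
Pooling payoff: 0.37 × 88 + 0.63 × 72 = 77.92.
Difference: 78.3119 − 77.92 = 0.3919, i.e. 0.39 to two decimal places.
The high-quality type prefers to separate.

0.39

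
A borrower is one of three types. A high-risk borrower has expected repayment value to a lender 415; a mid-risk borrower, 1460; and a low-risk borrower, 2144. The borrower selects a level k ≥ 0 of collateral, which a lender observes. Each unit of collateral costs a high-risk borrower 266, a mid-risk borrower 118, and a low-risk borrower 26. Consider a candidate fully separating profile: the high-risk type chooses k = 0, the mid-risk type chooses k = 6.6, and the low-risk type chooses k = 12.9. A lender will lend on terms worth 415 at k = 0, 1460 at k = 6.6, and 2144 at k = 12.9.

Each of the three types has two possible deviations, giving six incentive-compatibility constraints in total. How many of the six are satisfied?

Mid-risk (own payoff 1460 − 118×6.6 = 681.2): to k=0 gives 415 → no gain ✓; to k=12.9 gives 2144 − 118×12.9 = 621.8 → no gain ✓.
High-risk (own payoff 415): to k=6.6 gives 1460 − 266×6.6 = -295.6 → no gain ✓; to k=12.9 gives 2144 − 266×12.9 = -1287.4 → no gain ✓.
Low-risk (own payoff 2144 − 26×12.9 = 1808.6): to k=0 gives 415 → no gain ✓; to k=6.6 gives 1460 − 26×6.6 = 1288.4 → no gain ✓.
6 of the 6 constraints hold; this profile is a separating equilibrium.

6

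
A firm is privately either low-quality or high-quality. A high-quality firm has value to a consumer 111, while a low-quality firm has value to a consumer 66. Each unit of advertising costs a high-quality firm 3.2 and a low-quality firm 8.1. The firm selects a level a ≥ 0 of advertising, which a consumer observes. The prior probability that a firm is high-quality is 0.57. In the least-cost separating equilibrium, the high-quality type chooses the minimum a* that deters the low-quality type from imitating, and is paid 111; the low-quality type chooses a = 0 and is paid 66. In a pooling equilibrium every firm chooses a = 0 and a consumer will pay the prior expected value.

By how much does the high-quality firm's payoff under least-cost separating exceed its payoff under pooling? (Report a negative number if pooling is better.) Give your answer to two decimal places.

Least-cost separating signal: a* solves 66 = 111 − 8.1·a*, so a* = (111 − 66)/8.1 ≈ 5.5556.
High-quality type's separating payoff: 111 − 3.2 × a* = 111 − 3.2 × (111 − 66)/8.1 = 111 − 144/8.1 ≈ 93.2222.
Pooling payoff: 0.57 × 111 + 0.43 × 66 = 91.65.
Difference: 93.2222 − 91.65 = 1.5722, i.e. 1.57 to two decimal places.
The high-quality type prefers to separate.

1.57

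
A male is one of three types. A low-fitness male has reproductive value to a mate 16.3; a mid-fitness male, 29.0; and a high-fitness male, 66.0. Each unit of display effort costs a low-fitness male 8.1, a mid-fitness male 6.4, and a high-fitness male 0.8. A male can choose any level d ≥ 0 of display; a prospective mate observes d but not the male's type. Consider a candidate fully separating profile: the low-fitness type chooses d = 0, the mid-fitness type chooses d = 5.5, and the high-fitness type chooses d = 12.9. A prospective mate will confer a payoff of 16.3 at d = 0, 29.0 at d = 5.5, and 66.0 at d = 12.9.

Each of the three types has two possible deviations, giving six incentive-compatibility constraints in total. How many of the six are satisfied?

Mid-fitness (own payoff 29.0 − 6.4×5.5 = -6.2): to d=0 gives 16.3 → profitable ✗; to d=12.9 gives 66.0 − 6.4×12.9 = -16.56 → no gain ✓.
Low-fitness (own payoff 16.3): to d=5.5 gives 29.0 − 8.1×5.5 = -15.55 → no gain ✓; to d=12.9 gives 66.0 − 8.1×12.9 = -38.49 → no gain ✓.
High-fitness (own payoff 66.0 − 0.8×12.9 = 55.68): to d=0 gives 16.3 → no gain ✓; to d=5.5 gives 29.0 − 0.8×5.5 = 24.6 → no gain ✓.
5 of the 6 constraints hold; not an equilibrium.

5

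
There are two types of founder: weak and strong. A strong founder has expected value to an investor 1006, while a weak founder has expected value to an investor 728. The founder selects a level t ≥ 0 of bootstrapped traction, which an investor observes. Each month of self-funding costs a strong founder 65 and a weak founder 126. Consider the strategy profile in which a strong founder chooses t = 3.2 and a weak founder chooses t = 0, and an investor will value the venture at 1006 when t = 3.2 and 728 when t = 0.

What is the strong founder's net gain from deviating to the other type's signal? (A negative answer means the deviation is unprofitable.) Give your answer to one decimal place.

-70.0

Playing t = 3.2 the strong founder receives 1006 − 65 × 3.2 = 798.
Deviating to t = 0 yields 728 instead.
Gain from deviating: 728 − 798 = -70.0.
The gain is negative, so the strong type's incentive-compatibility constraint is satisfied.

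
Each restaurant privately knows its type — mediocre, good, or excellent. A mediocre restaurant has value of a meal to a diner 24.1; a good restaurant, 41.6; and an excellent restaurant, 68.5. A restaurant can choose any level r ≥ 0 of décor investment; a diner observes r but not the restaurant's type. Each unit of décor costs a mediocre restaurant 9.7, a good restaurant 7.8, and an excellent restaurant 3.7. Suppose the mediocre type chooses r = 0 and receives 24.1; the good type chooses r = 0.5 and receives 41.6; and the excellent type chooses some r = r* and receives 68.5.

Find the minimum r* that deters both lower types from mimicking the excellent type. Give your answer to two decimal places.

4.58

Mediocre type (on-path payoff 24.1) won't mimic when 24.1 ≥ 68.5 − 9.7·r*, i.e. r* ≥ 4.58.
Good type (on-path payoff 41.6 − 7.8×0.5 = 37.7) won't mimic when 37.7 ≥ 68.5 − 7.8·r*, i.e. r* ≥ 3.95.
Both must hold, so r* = max(4.58, 3.95) = 4.58. The mediocre type's constraint binds.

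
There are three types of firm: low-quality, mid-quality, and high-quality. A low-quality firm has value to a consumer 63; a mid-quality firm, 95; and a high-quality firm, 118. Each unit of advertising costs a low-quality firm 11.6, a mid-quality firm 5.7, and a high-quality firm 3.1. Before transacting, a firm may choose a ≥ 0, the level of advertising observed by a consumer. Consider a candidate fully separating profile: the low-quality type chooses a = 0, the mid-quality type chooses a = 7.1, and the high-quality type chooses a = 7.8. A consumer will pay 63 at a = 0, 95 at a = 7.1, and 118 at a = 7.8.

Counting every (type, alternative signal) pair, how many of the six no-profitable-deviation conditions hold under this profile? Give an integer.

Low-quality (own payoff 63): to a=7.1 gives 95 − 11.6×7.1 = 12.64 → no gain ✓; to a=7.8 gives 118 − 11.6×7.8 = 27.52 → no gain ✓.
Mid-quality (own payoff 95 − 5.7×7.1 = 54.53): to a=0 gives 63 → profitable ✗; to a=7.8 gives 118 − 5.7×7.8 = 73.54 → profitable ✗.
High-quality (own payoff 118 − 3.1×7.8 = 93.82): to a=0 gives 63 → no gain ✓; to a=7.1 gives 95 − 3.1×7.1 = 72.99 → no gain ✓.
4 of the 6 constraints hold; not an equilibrium.

4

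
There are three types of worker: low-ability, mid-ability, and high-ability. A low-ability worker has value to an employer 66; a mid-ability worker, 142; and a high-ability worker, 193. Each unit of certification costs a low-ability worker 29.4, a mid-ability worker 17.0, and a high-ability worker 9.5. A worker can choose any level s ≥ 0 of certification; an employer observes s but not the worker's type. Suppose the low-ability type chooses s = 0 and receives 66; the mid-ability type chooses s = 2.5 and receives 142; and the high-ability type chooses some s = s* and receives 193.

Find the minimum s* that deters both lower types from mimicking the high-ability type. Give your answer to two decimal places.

Low-ability type (on-path payoff 66) won't mimic when 66 ≥ 193 − 29.4·s*, i.e. s* ≥ 4.32.
Mid-ability type (on-path payoff 142 − 17.0×2.5 = 99.5) won't mimic when 99.5 ≥ 193 − 17.0·s*, i.e. s* ≥ 5.50.
Both must hold, so s* = max(4.32, 5.50) = 5.50. The mid-ability type's constraint binds.

5.50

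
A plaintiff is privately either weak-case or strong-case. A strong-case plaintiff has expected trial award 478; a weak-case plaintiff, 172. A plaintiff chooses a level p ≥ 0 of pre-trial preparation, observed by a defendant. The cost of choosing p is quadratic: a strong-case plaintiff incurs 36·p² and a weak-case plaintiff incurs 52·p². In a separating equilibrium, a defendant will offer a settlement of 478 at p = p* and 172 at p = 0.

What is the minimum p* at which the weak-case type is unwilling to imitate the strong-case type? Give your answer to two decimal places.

2.43

The weak-case type at p = 0 receives 172; imitating at p* yields 478 − 52·p*².
Indifference: 172 = 478 − 52·p*², so p*² = (478 − 172) / 52 ≈ 5.8846.
p* = √5.8846 ≈ 2.43.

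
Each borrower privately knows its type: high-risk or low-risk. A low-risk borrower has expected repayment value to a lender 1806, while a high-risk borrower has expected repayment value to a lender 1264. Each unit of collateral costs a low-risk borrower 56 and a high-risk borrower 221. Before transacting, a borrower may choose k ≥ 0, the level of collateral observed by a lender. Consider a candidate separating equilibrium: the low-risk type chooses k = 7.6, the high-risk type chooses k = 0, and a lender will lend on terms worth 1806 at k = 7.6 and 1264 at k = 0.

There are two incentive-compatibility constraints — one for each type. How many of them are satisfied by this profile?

2

Low-risk type: signal → 1806 − 56 × 7.6 = 1380.4; deviate to 0 → 1264. IC holds (1380.4 ≥ 1264).
High-risk type: stay at 0 → 1264; mimic → 1806 − 221 × 7.6 = 126.4. IC holds (1264 ≥ 126.4).
2 of 2 constraints hold, so this is a separating equilibrium.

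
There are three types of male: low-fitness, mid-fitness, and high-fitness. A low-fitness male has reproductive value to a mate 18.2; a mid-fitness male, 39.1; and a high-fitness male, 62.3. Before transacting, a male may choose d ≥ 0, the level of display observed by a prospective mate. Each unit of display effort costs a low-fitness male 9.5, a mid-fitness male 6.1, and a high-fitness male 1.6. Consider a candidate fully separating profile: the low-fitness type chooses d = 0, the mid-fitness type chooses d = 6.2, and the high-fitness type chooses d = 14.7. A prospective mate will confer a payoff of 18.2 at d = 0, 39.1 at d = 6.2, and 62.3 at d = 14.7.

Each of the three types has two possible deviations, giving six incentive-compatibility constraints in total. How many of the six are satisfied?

Low-fitness (own payoff 18.2): to d=6.2 gives 39.1 − 9.5×6.2 = -19.8 → no gain ✓; to d=14.7 gives 62.3 − 9.5×14.7 = -77.35 → no gain ✓.
High-fitness (own payoff 62.3 − 1.6×14.7 = 38.78): to d=0 gives 18.2 → no gain ✓; to d=6.2 gives 39.1 − 1.6×6.2 = 29.18 → no gain ✓.
Mid-fitness (own payoff 39.1 − 6.1×6.2 = 1.28): to d=0 gives 18.2 → profitable ✗; to d=14.7 gives 62.3 − 6.1×14.7 = -27.37 → no gain ✓.
5 of the 6 constraints hold; not an equilibrium.

5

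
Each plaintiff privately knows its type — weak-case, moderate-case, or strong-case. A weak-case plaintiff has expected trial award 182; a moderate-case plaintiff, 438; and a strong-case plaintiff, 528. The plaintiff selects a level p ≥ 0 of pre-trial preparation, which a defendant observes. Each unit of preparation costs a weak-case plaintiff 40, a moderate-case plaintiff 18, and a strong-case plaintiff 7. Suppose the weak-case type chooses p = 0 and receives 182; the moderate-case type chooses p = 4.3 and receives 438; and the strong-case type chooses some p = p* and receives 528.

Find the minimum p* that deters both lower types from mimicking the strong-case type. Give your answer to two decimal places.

Weak-case type (on-path payoff 182) won't mimic when 182 ≥ 528 − 40·p*, i.e. p* ≥ 8.65.
Moderate-case type (on-path payoff 438 − 18×4.3 = 360.6) won't mimic when 360.6 ≥ 528 − 18·p*, i.e. p* ≥ 9.30.
Both must hold, so p* = max(8.65, 9.30) = 9.30. The moderate-case type's constraint binds.

9.30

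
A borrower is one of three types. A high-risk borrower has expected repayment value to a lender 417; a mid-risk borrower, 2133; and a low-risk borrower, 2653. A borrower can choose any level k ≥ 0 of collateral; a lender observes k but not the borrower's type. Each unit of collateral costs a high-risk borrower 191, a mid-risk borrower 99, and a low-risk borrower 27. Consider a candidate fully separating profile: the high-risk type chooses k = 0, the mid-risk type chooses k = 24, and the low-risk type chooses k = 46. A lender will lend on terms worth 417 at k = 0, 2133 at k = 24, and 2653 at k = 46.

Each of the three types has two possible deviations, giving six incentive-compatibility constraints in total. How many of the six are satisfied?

4

Low-risk (own payoff 2653 − 27×46 = 1411): to k=0 gives 417 → no gain ✓; to k=24 gives 2133 − 27×24 = 1485 → profitable ✗.
High-risk (own payoff 417): to k=24 gives 2133 − 191×24 = -2451 → no gain ✓; to k=46 gives 2653 − 191×46 = -6133 → no gain ✓.
Mid-risk (own payoff 2133 − 99×24 = -243): to k=0 gives 417 → profitable ✗; to k=46 gives 2653 − 99×46 = -1901 → no gain ✓.
4 of the 6 constraints hold; not an equilibrium.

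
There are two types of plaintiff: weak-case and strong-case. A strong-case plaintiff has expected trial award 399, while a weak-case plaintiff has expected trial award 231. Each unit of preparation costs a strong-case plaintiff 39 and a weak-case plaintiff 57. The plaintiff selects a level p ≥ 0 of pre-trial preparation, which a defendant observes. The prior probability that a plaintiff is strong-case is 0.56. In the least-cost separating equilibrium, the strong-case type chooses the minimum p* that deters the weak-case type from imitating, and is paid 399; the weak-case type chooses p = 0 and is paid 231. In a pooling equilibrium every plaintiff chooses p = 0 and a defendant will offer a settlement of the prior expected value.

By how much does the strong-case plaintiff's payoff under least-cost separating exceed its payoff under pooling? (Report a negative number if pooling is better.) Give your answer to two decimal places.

Least-cost separating signal: p* solves 231 = 399 − 57·p*, so p* = (399 − 231)/57 ≈ 2.9474.
Strong-case type's separating payoff: 399 − 39 × p* = 399 − 39 × (399 − 231)/57 = 399 − 6552/57 ≈ 284.0526.
Pooling payoff: 0.56 × 399 + 0.44 × 231 = 325.08.
Difference: 284.0526 − 325.08 = -41.0274, i.e. -41.03 to two decimal places.
The strong-case type would prefer the pooling outcome.

-41.03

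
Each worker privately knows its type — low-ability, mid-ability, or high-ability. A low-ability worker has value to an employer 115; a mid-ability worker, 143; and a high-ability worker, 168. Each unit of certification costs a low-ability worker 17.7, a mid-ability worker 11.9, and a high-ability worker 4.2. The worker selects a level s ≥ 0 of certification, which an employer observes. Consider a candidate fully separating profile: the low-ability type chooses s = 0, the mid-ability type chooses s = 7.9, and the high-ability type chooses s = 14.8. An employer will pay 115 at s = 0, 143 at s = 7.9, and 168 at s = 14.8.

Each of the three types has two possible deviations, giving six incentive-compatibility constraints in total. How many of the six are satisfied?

Mid-ability (own payoff 143 − 11.9×7.9 = 48.99): to s=0 gives 115 → profitable ✗; to s=14.8 gives 168 − 11.9×14.8 = -8.12 → no gain ✓.
Low-ability (own payoff 115): to s=7.9 gives 143 − 17.7×7.9 = 3.17 → no gain ✓; to s=14.8 gives 168 − 17.7×14.8 = -93.96 → no gain ✓.
High-ability (own payoff 168 − 4.2×14.8 = 105.84): to s=0 gives 115 → profitable ✗; to s=7.9 gives 143 − 4.2×7.9 = 109.82 → profitable ✗.
3 of the 6 constraints hold; not an equilibrium.

3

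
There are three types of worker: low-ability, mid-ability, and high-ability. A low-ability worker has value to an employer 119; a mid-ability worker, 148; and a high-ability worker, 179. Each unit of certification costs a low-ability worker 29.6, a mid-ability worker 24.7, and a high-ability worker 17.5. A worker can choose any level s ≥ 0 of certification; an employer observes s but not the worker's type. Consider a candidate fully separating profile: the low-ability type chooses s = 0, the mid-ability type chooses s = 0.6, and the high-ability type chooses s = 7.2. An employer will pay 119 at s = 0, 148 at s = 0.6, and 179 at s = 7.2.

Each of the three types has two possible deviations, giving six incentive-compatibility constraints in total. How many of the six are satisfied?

3

Mid-ability (own payoff 148 − 24.7×0.6 = 133.18): to s=0 gives 119 → no gain ✓; to s=7.2 gives 179 − 24.7×7.2 = 1.16 → no gain ✓.
High-ability (own payoff 179 − 17.5×7.2 = 53): to s=0 gives 119 → profitable ✗; to s=0.6 gives 148 − 17.5×0.6 = 137.5 → profitable ✗.
Low-ability (own payoff 119): to s=0.6 gives 148 − 29.6×0.6 = 130.24 → profitable ✗; to s=7.2 gives 179 − 29.6×7.2 = -34.12 → no gain ✓.
3 of the 6 constraints hold; not an equilibrium.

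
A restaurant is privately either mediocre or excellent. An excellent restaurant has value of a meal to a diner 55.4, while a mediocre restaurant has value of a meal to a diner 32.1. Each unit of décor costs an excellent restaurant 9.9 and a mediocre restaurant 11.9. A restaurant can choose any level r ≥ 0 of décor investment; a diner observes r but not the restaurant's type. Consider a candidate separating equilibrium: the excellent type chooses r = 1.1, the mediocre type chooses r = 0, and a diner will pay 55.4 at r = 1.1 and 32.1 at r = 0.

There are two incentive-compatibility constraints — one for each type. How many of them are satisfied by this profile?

1

Excellent type: signal → 55.4 − 9.9 × 1.1 = 44.51; deviate to 0 → 32.1. IC holds (44.51 ≥ 32.1).
Mediocre type: stay at 0 → 32.1; mimic → 55.4 − 11.9 × 1.1 = 42.31. IC fails (32.1 < 42.31).
1 of 2 constraints hold, so this profile is not an equilibrium.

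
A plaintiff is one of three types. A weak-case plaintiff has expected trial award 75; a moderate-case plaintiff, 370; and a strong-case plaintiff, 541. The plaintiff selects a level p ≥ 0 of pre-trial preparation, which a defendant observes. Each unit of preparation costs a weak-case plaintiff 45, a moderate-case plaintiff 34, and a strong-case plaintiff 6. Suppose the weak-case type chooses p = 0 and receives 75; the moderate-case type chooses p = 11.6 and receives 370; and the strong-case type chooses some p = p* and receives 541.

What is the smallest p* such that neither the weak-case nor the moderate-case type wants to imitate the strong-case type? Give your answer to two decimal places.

16.63

Moderate-case type (on-path payoff 370 − 34×11.6 = -24.4) won't mimic when -24.4 ≥ 541 − 34·p*, i.e. p* ≥ 16.63.
Weak-case type (on-path payoff 75) won't mimic when 75 ≥ 541 − 45·p*, i.e. p* ≥ 10.36.
Both must hold, so p* = max(10.36, 16.63) = 16.63. The moderate-case type's constraint binds.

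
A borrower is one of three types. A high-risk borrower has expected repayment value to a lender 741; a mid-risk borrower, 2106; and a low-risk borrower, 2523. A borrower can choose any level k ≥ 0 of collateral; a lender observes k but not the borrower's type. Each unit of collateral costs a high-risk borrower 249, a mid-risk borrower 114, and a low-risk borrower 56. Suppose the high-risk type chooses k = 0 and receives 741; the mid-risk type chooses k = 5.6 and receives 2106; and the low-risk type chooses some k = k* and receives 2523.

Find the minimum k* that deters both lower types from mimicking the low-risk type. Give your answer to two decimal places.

9.26

Mid-risk type (on-path payoff 2106 − 114×5.6 = 1467.6) won't mimic when 1467.6 ≥ 2523 − 114·k*, i.e. k* ≥ 9.26.
High-risk type (on-path payoff 741) won't mimic when 741 ≥ 2523 − 249·k*, i.e. k* ≥ 7.16.
Both must hold, so k* = max(7.16, 9.26) = 9.26. The mid-risk type's constraint binds.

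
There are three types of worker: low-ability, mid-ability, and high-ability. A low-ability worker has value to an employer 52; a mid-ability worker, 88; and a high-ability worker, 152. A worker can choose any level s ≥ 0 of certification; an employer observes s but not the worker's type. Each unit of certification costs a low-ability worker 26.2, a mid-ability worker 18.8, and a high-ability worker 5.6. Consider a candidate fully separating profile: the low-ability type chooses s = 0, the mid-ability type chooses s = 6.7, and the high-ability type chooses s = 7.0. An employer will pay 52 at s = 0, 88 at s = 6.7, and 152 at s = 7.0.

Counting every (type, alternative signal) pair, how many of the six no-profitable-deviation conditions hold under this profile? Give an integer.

High-ability (own payoff 152 − 5.6×7.0 = 112.8): to s=0 gives 52 → no gain ✓; to s=6.7 gives 88 − 5.6×6.7 = 50.48 → no gain ✓.
Mid-ability (own payoff 88 − 18.8×6.7 = -37.96): to s=0 gives 52 → profitable ✗; to s=7.0 gives 152 − 18.8×7.0 = 20.4 → profitable ✗.
Low-ability (own payoff 52): to s=6.7 gives 88 − 26.2×6.7 = -87.54 → no gain ✓; to s=7.0 gives 152 − 26.2×7.0 = -31.4 → no gain ✓.
4 of the 6 constraints hold; not an equilibrium.

4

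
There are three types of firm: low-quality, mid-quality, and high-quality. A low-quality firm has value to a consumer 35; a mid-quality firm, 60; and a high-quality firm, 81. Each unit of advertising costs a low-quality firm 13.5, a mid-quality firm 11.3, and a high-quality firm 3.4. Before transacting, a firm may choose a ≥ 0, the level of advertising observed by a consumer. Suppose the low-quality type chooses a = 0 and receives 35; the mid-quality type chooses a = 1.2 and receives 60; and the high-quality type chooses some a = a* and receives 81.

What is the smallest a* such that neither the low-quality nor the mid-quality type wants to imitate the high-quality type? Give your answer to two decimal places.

3.41

Mid-quality type (on-path payoff 60 − 11.3×1.2 = 46.44) won't mimic when 46.44 ≥ 81 − 11.3·a*, i.e. a* ≥ 3.06.
Low-quality type (on-path payoff 35) won't mimic when 35 ≥ 81 − 13.5·a*, i.e. a* ≥ 3.41.
Both must hold, so a* = max(3.41, 3.06) = 3.41. The low-quality type's constraint binds.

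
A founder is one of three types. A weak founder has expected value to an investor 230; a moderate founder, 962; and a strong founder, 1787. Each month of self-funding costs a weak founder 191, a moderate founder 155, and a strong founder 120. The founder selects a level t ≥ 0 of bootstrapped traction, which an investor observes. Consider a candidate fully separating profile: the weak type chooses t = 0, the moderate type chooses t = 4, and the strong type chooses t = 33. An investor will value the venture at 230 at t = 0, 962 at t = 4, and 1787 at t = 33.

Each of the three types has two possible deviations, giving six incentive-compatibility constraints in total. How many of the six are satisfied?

4

Moderate (own payoff 962 − 155×4 = 342): to t=0 gives 230 → no gain ✓; to t=33 gives 1787 − 155×33 = -3328 → no gain ✓.
Strong (own payoff 1787 − 120×33 = -2173): to t=0 gives 230 → profitable ✗; to t=4 gives 962 − 120×4 = 482 → profitable ✗.
Weak (own payoff 230): to t=4 gives 962 − 191×4 = 198 → no gain ✓; to t=33 gives 1787 − 191×33 = -4516 → no gain ✓.
4 of the 6 constraints hold; not an equilibrium.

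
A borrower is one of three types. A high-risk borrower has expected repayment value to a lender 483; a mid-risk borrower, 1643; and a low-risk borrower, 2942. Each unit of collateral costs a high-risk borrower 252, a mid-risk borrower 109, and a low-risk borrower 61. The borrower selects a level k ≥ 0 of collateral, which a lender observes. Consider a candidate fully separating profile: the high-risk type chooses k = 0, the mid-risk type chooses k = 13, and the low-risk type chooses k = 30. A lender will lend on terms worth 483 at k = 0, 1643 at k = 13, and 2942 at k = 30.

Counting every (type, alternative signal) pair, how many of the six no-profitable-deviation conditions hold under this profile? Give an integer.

5

Mid-risk (own payoff 1643 − 109×13 = 226): to k=0 gives 483 → profitable ✗; to k=30 gives 2942 − 109×30 = -328 → no gain ✓.
Low-risk (own payoff 2942 − 61×30 = 1112): to k=0 gives 483 → no gain ✓; to k=13 gives 1643 − 61×13 = 850 → no gain ✓.
High-risk (own payoff 483): to k=13 gives 1643 − 252×13 = -1633 → no gain ✓; to k=30 gives 2942 − 252×30 = -4618 → no gain ✓.
5 of the 6 constraints hold; not an equilibrium.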